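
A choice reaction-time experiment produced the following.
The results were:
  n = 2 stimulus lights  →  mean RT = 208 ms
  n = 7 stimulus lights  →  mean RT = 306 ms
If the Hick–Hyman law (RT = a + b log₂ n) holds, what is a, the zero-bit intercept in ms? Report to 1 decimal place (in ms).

The slope on a log₂ axis is (306 − 208) / (2.8074 − 1) = 54.223 ms/bit.
Intercept: a = 208 − 54.223·log₂(2) = 153.777 ms.

153.8 ms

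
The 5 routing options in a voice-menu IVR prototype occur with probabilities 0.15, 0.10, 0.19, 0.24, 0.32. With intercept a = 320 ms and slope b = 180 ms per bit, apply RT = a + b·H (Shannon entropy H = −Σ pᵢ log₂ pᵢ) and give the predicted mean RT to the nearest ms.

719 ms

Entropy contributions −pᵢ log₂ pᵢ: 0.4105, 0.3322, 0.4552, 0.4941, 0.5260; sum H = 2.2181 bits.
RT = a + bH = 320 + 180·2.2181 = 719.26 ms.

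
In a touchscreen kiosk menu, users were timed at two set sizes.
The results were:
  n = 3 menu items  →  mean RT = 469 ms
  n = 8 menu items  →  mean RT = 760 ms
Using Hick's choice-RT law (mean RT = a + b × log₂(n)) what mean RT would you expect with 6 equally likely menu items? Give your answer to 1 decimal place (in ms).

674.6 ms

With log₂ n on the abscissa the relation is linear; from the two conditions:
  b = (760 − 469) / (log₂ 8 − log₂ 3) = 291 / (3 − 1.5850) = 205.648 ms/bit
  a = 469 − 205.648 × 1.5850 = 143.055 ms
Then RT(6) = 143.055 + 205.648 × log₂ 6 = 143.055 + 205.648 × 2.5850 ≈ 674.648 ms.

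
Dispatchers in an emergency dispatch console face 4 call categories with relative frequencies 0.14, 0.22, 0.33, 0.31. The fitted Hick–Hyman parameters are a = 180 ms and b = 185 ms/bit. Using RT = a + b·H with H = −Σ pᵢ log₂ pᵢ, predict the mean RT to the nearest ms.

537 ms

H = 0.14·log₂(1/0.14) + 0.22·log₂(1/0.22) + 0.33·log₂(1/0.33) + 0.31·log₂(1/0.31) = 1.9293 bits.
RT = 180 + 185 × 1.9293 = 536.92 ms.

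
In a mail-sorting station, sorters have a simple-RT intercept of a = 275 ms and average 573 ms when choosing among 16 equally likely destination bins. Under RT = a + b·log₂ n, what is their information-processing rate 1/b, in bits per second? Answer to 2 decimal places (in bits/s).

Choice component = 573 − 275 = 298 ms over log₂(16) = 4 bits.
b = 298 / 4 = 74.500 ms/bit, so 1/b = 13.423 bits/s.

13.42 bits/s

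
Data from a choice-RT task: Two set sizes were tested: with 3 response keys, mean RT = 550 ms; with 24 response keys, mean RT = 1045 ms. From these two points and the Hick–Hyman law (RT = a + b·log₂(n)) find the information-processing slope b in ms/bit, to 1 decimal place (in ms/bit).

The slope on a log₂ axis is (1045 − 550) / (4.5850 − 1.5850) = 165.000 ms/bit.

165.0 ms/bit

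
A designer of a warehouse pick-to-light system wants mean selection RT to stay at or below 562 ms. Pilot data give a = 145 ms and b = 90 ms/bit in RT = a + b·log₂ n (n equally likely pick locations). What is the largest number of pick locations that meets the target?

24

Set 145 + 90·log₂ n ≤ 562 → log₂ n ≤ (562 − 145)/90 = 4.6333.
So n ≤ 2^4.6333 = 24.818; the largest integer n is 24.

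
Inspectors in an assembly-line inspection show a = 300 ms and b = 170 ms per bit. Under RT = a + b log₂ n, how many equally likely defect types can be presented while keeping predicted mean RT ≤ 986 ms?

Set 300 + 170·log₂ n ≤ 986 → log₂ n ≤ (986 − 300)/170 = 4.0353.
So n ≤ 2^4.0353 = 16.396; the largest integer n is 16.

16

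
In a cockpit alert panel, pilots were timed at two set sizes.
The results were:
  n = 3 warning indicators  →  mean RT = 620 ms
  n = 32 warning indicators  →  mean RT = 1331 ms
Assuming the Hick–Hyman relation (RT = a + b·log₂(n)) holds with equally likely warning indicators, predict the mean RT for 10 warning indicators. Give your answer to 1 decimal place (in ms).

981.6 ms

RT is linear in log₂ n, so two points fix the line:
  b = (1331 − 620) / (log₂ 32 − log₂ 3) = 711 / (5 − 1.5850) = 208.197 ms/bit
  a = 620 − 208.197 × 1.5850 = 290.016 ms
Then RT(10) = 290.016 + 208.197 × log₂ 10 = 290.016 + 208.197 × 3.3219 ≈ 981.631 ms.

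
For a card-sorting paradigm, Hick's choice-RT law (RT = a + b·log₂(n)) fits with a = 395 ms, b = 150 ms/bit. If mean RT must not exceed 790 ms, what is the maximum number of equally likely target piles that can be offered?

Information budget: (790 − 395)/150 = 2.6333 bits, so n ≤ 2^2.6333 = 6.205 → at most 6.

6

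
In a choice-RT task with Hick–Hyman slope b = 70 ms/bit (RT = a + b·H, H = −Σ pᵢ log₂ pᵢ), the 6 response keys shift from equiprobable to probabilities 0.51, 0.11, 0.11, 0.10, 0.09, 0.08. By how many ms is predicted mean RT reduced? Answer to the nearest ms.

The RT saving is b·ΔH. Equiprobable H₀ = log₂(6) = 2.5850 bits; with the given probabilities H = 2.1324 bits.
b·(H₀ − H) = 70 × (2.5850 − 2.1324) = 31.68 ms.

32 ms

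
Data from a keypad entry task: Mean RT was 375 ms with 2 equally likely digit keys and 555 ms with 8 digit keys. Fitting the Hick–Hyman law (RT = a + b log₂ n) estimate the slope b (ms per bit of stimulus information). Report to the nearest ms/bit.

90 ms/bit

The slope on a log₂ axis is (555 − 375) / (3 − 1) = 90 ms/bit.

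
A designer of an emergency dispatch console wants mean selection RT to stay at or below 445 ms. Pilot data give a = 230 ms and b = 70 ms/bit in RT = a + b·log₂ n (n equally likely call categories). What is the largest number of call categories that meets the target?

8

70·log₂ n ≤ 445 − 230 = 215, giving log₂ n ≤ 3.0714 and n ≤ 8.406. The largest whole number is 8.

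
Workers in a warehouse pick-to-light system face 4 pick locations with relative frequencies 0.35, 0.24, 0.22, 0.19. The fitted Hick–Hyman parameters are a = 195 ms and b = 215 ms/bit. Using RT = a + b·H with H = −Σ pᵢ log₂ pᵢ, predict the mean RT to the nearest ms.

616 ms

H = 0.35·log₂(1/0.35) + 0.24·log₂(1/0.24) + 0.22·log₂(1/0.22) + 0.19·log₂(1/0.19) = 1.9600 bits.
RT = 195 + 215 × 1.9600 = 616.41 ms.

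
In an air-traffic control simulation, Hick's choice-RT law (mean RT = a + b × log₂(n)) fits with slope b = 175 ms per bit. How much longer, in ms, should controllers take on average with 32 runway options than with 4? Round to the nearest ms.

525 ms

ΔRT = (a + b log₂ n₂) − (a + b log₂ n₁) = b·(log₂ n₂ − log₂ n₁).
log₂(32) − log₂(4) = log₂(32/4) = log₂(8) = 3.
ΔRT = 175 × 3.0000 = 525.000 ms.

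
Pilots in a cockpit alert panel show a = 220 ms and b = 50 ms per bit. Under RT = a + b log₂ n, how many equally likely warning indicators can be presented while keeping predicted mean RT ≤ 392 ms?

10

Information budget: (392 − 220)/50 = 3.4400 bits, so n ≤ 2^3.4400 = 10.853 → at most 10.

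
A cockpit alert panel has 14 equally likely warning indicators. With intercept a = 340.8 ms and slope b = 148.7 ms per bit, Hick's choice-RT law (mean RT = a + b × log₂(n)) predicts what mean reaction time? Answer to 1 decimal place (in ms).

907.0 ms

log₂(14) = 3.8074 bits, so RT = 340.8 + 148.7 × 3.8074 ≈ 906.954 ms.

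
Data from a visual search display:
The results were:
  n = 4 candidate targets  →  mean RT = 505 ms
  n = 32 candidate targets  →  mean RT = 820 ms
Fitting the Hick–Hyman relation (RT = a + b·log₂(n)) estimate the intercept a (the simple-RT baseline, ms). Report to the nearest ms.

b = (RT₂ − RT₁)/(log₂ n₂ − log₂ n₁) = (820 − 505)/(5 − 2) = 105 ms/bit.
Intercept: a = 505 − 105·log₂(4) = 295.000 ms.

295 ms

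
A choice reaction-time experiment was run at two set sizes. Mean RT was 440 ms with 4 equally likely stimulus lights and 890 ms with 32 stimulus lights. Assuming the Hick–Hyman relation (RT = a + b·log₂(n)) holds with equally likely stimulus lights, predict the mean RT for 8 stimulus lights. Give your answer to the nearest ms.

With log₂ n on the abscissa the relation is linear; from the two conditions:
  b = (890 − 440) / (log₂ 32 − log₂ 4) = 450 / (5 − 2) = 150 ms/bit
  a = 440 − 150 × 2 = 140 ms
Then RT(8) = 140 + 150 × log₂ 8 = 140 + 150 × 3 ≈ 590.000 ms.

590 ms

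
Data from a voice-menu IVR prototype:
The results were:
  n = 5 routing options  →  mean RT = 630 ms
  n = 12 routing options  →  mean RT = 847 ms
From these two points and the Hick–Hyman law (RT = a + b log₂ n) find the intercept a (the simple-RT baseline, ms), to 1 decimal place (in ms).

231.1 ms

b = (RT₂ − RT₁)/(log₂ n₂ − log₂ n₁) = (847 − 630)/(3.5850 − 2.3219) = 171.808 ms/bit.
Intercept: a = 630 − 171.808·log₂(5) = 231.073 ms.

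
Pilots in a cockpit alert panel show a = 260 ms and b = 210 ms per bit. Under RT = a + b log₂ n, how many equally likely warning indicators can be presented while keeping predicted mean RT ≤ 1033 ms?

210·log₂ n ≤ 1033 − 260 = 773, giving log₂ n ≤ 3.6810 and n ≤ 12.826. The largest whole number is 12.

12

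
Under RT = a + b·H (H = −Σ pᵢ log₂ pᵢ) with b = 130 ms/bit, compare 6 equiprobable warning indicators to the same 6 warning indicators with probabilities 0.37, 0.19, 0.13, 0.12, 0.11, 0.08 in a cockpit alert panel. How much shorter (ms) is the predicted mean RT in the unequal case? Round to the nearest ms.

Equiprobable entropy H₀ = log₂ 6 = 2.5850 bits.
Skewed entropy H = −Σ pᵢ log₂ pᵢ = 2.3775 bits.
ΔRT = b·(H₀ − H) = 130 × 0.2075 = 26.98 ms.

27 ms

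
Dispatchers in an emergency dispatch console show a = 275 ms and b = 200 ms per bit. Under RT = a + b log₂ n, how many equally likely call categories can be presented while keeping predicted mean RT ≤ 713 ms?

4

Information budget: (713 − 275)/200 = 2.1900 bits, so n ≤ 2^2.1900 = 4.563 → at most 4.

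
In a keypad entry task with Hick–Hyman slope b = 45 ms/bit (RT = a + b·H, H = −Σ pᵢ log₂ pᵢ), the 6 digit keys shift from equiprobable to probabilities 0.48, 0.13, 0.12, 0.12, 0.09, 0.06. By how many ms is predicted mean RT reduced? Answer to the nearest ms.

18 ms

Equiprobable entropy H₀ = log₂ 6 = 2.5850 bits.
Skewed entropy H = −Σ pᵢ log₂ pᵢ = 2.1812 bits.
ΔRT = b·(H₀ − H) = 45 × 0.4037 = 18.17 ms.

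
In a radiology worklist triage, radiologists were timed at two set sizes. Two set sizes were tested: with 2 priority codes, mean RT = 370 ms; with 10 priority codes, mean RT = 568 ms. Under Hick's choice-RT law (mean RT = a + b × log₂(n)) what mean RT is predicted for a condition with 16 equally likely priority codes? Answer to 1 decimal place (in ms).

With log₂ n on the abscissa the relation is linear; from the two conditions:
  b = (568 − 370) / (log₂ 10 − log₂ 2) = 198 / (3.3219 − 1) = 85.274 ms/bit
  a = 370 − 85.274 × 1 = 284.726 ms
Then RT(16) = 284.726 + 85.274 × log₂ 16 = 284.726 + 85.274 × 4 ≈ 625.822 ms.

625.8 ms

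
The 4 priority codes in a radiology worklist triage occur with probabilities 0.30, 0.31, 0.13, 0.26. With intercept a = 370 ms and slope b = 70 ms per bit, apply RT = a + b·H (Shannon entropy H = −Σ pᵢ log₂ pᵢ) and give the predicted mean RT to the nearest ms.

Entropy contributions −pᵢ log₂ pᵢ: 0.5211, 0.5238, 0.3826, 0.5053; sum H = 1.9328 bits.
RT = a + bH = 370 + 70·1.9328 = 505.30 ms.

505 ms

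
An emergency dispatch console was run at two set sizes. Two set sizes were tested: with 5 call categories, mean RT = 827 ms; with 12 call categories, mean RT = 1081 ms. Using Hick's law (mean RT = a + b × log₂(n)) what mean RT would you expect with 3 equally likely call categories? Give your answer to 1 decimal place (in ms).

678.8 ms

With log₂ n on the abscissa the relation is linear; from the two conditions:
  b = (1081 − 827) / (log₂ 12 − log₂ 5) = 254 / (3.5850 − 2.3219) = 201.103 ms/bit
  a = 827 − 201.103 × 2.3219 = 360.053 ms
Then RT(3) = 360.053 + 201.103 × log₂ 3 = 360.053 + 201.103 × 1.5850 ≈ 678.794 ms.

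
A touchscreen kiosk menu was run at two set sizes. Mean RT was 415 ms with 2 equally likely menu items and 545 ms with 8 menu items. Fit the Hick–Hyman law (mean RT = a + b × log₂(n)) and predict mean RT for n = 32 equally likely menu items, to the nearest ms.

Fit slope and intercept:
  b = (545 − 415) / (log₂ 8 − log₂ 2) = 130 / (3 − 1) = 65 ms/bit
  a = 415 − 65 × 1 = 350 ms
Then RT(32) = 350 + 65 × log₂ 32 = 350 + 65 × 5 ≈ 675.000 ms.

675 ms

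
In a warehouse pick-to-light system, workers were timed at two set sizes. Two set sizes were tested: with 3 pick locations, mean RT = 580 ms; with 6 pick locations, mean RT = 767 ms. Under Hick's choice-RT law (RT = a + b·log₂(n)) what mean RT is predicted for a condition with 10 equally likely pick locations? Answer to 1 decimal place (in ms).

904.8 ms

Fit slope and intercept:
  b = (767 − 580) / (log₂ 6 − log₂ 3) = 187 / (2.5850 − 1.5850) = 187.000 ms/bit
  a = 580 − 187.000 × 1.5850 = 283.612 ms
Then RT(10) = 283.612 + 187.000 × log₂ 10 = 283.612 + 187.000 × 3.3219 ≈ 904.813 ms.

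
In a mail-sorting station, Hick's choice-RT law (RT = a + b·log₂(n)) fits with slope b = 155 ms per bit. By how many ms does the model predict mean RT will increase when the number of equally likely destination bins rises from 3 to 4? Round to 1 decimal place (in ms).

ΔRT = (a + b log₂ n₂) − (a + b log₂ n₁) = b·(log₂ n₂ − log₂ n₁).
log₂(4) − log₂(3) = 2 − 1.5850 = 0.4150.
ΔRT = 155 × 0.4150 = 64.331 ms.

64.3 ms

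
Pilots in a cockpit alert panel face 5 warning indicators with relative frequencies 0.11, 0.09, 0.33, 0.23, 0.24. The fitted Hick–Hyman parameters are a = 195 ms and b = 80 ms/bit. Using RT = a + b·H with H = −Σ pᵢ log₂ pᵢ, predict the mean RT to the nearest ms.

H = 0.11·log₂(1/0.11) + 0.09·log₂(1/0.09) + 0.33·log₂(1/0.33) + 0.23·log₂(1/0.23) + 0.24·log₂(1/0.24) = 2.1726 bits.
RT = 195 + 80 × 2.1726 = 368.81 ms.

369 ms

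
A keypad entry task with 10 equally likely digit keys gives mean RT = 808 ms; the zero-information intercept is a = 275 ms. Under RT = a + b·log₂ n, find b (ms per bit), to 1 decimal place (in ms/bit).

log₂(10) = 3.3219 bits.
b = (RT − a)/log₂ n = (808 − 275) / 3.3219 = 160.449 ms/bit.

160.4 ms/bit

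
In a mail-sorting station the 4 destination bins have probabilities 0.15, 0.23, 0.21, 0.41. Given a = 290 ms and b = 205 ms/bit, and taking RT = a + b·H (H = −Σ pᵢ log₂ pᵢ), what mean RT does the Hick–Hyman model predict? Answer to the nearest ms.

679 ms

H = 0.15·log₂(1/0.15) + 0.23·log₂(1/0.23) + 0.21·log₂(1/0.21) + 0.41·log₂(1/0.41) = 1.8984 bits.
RT = 290 + 205 × 1.8984 = 679.18 ms.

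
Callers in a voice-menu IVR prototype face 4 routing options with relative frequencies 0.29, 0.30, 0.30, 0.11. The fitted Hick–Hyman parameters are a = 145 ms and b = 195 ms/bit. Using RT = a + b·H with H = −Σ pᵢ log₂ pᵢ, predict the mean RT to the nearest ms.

Entropy contributions −pᵢ log₂ pᵢ: 0.5179, 0.5211, 0.5211, 0.3503; sum H = 1.9104 bits.
RT = a + bH = 145 + 195·1.9104 = 517.52 ms.

518 ms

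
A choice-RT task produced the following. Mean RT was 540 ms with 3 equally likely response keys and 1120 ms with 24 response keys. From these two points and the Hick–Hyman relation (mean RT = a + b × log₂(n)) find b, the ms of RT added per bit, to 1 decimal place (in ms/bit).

193.3 ms/bit

Slope: b = (1120 − 540) / (log₂ 24 − log₂ 3) = 580/3.0000 = 193.333 ms/bit.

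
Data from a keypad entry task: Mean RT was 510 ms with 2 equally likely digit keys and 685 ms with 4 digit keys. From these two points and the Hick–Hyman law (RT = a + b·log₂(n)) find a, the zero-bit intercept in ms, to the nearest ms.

335 ms

b = (RT₂ − RT₁)/(log₂ n₂ − log₂ n₁) = (685 − 510)/(2 − 1) = 175 ms/bit.
a = RT₁ − b·log₂ n₁ = 510 − 175 × 1 = 335.000 ms.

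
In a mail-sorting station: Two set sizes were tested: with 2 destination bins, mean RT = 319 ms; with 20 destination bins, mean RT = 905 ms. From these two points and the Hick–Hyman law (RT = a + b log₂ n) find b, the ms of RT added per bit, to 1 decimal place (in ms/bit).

The slope on a log₂ axis is (905 − 319) / (4.3219 − 1) = 176.404 ms/bit.

176.4 ms/bit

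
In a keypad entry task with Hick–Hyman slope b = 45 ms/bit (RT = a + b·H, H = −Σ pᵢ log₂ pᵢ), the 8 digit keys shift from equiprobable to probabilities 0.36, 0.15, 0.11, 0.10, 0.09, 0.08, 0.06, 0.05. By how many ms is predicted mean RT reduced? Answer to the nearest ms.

Equiprobable entropy H₀ = log₂ 8 = 3.0000 bits.
Skewed entropy H = −Σ pᵢ log₂ pᵢ = 2.6874 bits.
ΔRT = b·(H₀ − H) = 45 × 0.3126 = 14.07 ms.

14 ms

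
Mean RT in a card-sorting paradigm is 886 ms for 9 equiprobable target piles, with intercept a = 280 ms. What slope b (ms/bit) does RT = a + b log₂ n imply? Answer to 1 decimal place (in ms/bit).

191.2 ms/bit

b = (886 − 280) / log₂(9) = 606 / 3.1699 = 191.172 ms/bit.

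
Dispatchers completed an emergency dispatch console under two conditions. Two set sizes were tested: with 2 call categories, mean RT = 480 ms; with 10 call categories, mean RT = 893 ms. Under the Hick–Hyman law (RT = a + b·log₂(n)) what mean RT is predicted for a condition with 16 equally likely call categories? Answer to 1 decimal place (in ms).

1013.6 ms

Fit slope and intercept:
  b = (893 − 480) / (log₂ 10 − log₂ 2) = 413 / (3.3219 − 1) = 177.869 ms/bit
  a = 480 − 177.869 × 1 = 302.131 ms
Then RT(16) = 302.131 + 177.869 × log₂ 16 = 302.131 + 177.869 × 4 ≈ 1013.608 ms.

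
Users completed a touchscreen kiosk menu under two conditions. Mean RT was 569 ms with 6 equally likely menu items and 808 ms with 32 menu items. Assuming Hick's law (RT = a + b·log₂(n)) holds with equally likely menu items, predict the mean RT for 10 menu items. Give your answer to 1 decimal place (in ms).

641.9 ms

With log₂ n on the abscissa the relation is linear; from the two conditions:
  b = (808 − 569) / (log₂ 32 − log₂ 6) = 239 / (5 − 2.5850) = 98.963 ms/bit
  a = 569 − 98.963 × 2.5850 = 313.184 ms
Then RT(10) = 313.184 + 98.963 × log₂ 10 = 313.184 + 98.963 × 3.3219 ≈ 641.933 ms.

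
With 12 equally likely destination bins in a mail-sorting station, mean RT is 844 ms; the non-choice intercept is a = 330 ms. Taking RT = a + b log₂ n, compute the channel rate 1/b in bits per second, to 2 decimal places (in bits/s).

Choice component = 844 − 330 = 514 ms over log₂(12) = 3.5850 bits.
b = 514 / 3.5850 = 143.377 ms/bit, so 1/b = 6.975 bits/s.

6.97 bits/s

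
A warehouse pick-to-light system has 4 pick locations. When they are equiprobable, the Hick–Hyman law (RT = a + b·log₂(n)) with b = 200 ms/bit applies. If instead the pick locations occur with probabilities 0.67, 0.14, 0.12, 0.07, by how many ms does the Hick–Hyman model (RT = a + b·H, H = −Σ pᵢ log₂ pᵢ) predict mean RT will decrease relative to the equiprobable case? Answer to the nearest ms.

The RT saving is b·ΔH. Equiprobable H₀ = log₂(4) = 2.0000 bits; with the given probabilities H = 1.4198 bits.
b·(H₀ − H) = 200 × (2.0000 − 1.4198) = 116.03 ms.

116 ms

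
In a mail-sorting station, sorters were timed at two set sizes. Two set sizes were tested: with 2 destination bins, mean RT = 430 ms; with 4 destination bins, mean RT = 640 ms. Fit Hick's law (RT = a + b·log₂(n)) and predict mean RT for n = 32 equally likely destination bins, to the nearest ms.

1270 ms

RT is linear in log₂ n, so two points fix the line:
  b = (640 − 430) / (log₂ 4 − log₂ 2) = 210 / (2 − 1) = 210 ms/bit
  a = 430 − 210 × 1 = 220 ms
Then RT(32) = 220 + 210 × log₂ 32 = 220 + 210 × 5 ≈ 1270.000 ms.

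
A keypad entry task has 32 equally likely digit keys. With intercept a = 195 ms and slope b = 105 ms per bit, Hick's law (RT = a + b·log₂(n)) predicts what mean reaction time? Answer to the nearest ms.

log₂(32) = 5 bits, so RT = 195 + 105 × 5 ≈ 720.000 ms.

720 ms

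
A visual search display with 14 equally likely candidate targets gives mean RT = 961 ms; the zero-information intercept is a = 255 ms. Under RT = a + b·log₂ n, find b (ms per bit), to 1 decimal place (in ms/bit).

b = (961 − 255) / log₂(14) = 706 / 3.8074 = 185.431 ms/bit.

185.4 ms/bit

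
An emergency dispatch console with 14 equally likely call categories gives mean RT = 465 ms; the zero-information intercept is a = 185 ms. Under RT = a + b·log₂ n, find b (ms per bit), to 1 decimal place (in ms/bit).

73.5 ms/bit

b = (465 − 185) / log₂(14) = 280 / 3.8074 = 73.542 ms/bit.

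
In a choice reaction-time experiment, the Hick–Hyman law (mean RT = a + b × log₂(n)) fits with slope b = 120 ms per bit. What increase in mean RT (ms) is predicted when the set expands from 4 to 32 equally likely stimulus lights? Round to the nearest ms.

ΔRT = (a + b log₂ n₂) − (a + b log₂ n₁) = b·(log₂ n₂ − log₂ n₁).
log₂(32) − log₂(4) = log₂(32/4) = log₂(8) = 3.
ΔRT = 120 × 3.0000 = 360.000 ms.

360 ms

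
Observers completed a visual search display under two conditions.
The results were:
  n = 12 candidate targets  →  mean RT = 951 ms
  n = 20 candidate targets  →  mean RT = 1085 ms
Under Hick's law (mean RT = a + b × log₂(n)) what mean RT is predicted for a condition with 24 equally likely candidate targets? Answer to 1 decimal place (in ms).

1132.8 ms

Fit slope and intercept:
  b = (1085 − 951) / (log₂ 20 − log₂ 12) = 134 / (4.3219 − 3.5850) = 181.827 ms/bit
  a = 951 − 181.827 × 3.5850 = 299.158 ms
Then RT(24) = 299.158 + 181.827 × log₂ 24 = 299.158 + 181.827 × 4.5850 ≈ 1132.827 ms.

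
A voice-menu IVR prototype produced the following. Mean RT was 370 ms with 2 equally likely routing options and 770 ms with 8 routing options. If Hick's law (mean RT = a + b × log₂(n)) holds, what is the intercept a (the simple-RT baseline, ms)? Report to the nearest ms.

b = (RT₂ − RT₁)/(log₂ n₂ − log₂ n₁) = (770 − 370)/(3 − 1) = 200 ms/bit.
a = RT₁ − b·log₂ n₁ = 370 − 200 × 1 = 170.000 ms.

170 ms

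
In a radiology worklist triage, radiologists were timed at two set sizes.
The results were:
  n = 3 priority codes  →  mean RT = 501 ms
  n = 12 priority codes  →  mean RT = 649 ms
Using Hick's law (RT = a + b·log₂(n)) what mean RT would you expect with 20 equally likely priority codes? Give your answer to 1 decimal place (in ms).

Fit slope and intercept:
  b = (649 − 501) / (log₂ 12 − log₂ 3) = 148 / (3.5850 − 1.5850) = 74.000 ms/bit
  a = 501 − 74.000 × 1.5850 = 383.713 ms
Then RT(20) = 383.713 + 74.000 × log₂ 20 = 383.713 + 74.000 × 4.3219 ≈ 703.535 ms.

703.5 ms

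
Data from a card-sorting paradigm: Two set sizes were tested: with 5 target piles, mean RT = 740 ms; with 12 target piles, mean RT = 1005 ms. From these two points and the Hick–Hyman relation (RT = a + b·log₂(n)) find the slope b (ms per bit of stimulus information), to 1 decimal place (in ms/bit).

Slope: b = (1005 − 740) / (log₂ 12 − log₂ 5) = 265/1.2630 = 209.812 ms/bit.

209.8 ms/bit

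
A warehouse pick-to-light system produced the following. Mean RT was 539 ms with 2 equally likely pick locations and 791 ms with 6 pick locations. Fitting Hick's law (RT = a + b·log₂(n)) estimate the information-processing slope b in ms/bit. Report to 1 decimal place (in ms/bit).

159.0 ms/bit

Slope: b = (791 − 539) / (log₂ 6 − log₂ 2) = 252/1.5850 = 158.994 ms/bit.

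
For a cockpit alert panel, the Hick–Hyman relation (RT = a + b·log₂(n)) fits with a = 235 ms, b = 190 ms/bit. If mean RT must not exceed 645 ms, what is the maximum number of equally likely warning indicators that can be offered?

Information budget: (645 − 235)/190 = 2.1579 bits, so n ≤ 2^2.1579 = 4.463 → at most 4.

4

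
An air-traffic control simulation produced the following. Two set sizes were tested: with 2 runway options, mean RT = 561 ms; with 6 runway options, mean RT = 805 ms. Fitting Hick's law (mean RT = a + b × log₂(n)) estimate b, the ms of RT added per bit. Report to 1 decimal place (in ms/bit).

The slope on a log₂ axis is (805 − 561) / (2.5850 − 1) = 153.947 ms/bit.

153.9 ms/bit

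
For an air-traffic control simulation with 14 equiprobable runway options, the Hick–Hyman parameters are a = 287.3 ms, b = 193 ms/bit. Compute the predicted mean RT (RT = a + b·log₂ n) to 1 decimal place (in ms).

1022.1 ms

log₂(14) = 3.8074 bits, so RT = 287.3 + 193 × 3.8074 ≈ 1022.119 ms.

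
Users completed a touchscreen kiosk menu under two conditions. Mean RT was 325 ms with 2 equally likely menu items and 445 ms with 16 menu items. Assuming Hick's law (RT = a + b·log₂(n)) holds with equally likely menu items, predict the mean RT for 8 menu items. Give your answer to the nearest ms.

RT is linear in log₂ n, so two points fix the line:
  b = (445 − 325) / (log₂ 16 − log₂ 2) = 120 / (4 − 1) = 40 ms/bit
  a = 325 − 40 × 1 = 285 ms
Then RT(8) = 285 + 40 × log₂ 8 = 285 + 40 × 3 ≈ 405.000 ms.

405 ms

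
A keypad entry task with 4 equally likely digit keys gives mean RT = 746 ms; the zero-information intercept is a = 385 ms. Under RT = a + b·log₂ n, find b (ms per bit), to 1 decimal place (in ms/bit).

180.5 ms/bit

log₂(4) = 2 bits.
b = (RT − a)/log₂ n = (746 − 385) / 2 = 180.500 ms/bit.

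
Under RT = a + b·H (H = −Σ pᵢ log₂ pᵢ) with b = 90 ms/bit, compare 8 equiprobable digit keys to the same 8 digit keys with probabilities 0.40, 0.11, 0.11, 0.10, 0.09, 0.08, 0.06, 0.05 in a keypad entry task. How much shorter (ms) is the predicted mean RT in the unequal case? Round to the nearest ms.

Equiprobable entropy H₀ = log₂ 8 = 3.0000 bits.
Skewed entropy H = −Σ pᵢ log₂ pᵢ = 2.6253 bits.
ΔRT = b·(H₀ − H) = 90 × 0.3747 = 33.72 ms.

34 ms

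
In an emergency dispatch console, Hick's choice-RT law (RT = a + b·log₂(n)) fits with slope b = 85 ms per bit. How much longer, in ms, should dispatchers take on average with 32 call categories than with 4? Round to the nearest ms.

ΔRT = (a + b log₂ n₂) − (a + b log₂ n₁) = b·(log₂ n₂ − log₂ n₁).
log₂(32) − log₂(4) = log₂(32/4) = log₂(8) = 3.
ΔRT = 85 × 3.0000 = 255.000 ms.

255 ms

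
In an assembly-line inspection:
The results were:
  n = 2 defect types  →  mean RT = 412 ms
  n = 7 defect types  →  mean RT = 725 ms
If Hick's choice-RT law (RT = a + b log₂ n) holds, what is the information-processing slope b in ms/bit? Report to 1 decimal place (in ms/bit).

173.2 ms/bit

The slope on a log₂ axis is (725 − 412) / (2.8074 − 1) = 173.181 ms/bit.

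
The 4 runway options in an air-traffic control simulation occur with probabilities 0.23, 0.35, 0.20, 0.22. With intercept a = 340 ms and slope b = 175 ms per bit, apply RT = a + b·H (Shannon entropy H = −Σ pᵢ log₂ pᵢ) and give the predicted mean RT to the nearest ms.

683 ms

H = 0.23·log₂(1/0.23) + 0.35·log₂(1/0.35) + 0.20·log₂(1/0.20) + 0.22·log₂(1/0.22) = 1.9627 bits.
RT = 340 + 175 × 1.9627 = 683.48 ms.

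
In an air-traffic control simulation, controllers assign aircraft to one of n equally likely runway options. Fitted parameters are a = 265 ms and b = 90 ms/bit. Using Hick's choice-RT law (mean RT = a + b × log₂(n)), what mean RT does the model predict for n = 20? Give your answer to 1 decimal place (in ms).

654.0 ms

log₂(20) = 4.3219 bits, so RT = 265 + 90 × 4.3219 ≈ 653.974 ms.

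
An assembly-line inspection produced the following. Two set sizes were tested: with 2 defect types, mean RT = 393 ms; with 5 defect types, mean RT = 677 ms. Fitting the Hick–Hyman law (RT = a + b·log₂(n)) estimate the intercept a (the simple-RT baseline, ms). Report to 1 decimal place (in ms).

b = (RT₂ − RT₁)/(log₂ n₂ − log₂ n₁) = (677 − 393)/(2.3219 − 1) = 214.838 ms/bit.
a = RT₁ − b·log₂ n₁ = 393 − 214.838 × 1 = 178.162 ms.

178.2 ms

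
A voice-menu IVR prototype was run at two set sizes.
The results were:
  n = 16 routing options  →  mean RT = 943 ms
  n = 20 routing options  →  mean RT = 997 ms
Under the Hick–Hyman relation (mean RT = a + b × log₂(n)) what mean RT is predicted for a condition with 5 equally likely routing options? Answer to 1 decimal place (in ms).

RT is linear in log₂ n, so two points fix the line:
  b = (997 − 943) / (log₂ 20 − log₂ 16) = 54 / (4.3219 − 4) = 167.739 ms/bit
  a = 943 − 167.739 × 4 = 272.043 ms
Then RT(5) = 272.043 + 167.739 × log₂ 5 = 272.043 + 167.739 × 2.3219 ≈ 661.521 ms.

661.5 ms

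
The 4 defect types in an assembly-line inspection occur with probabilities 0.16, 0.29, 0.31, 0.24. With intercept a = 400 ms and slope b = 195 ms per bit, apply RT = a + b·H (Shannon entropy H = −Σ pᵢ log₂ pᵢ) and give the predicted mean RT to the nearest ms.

H = 0.16·log₂(1/0.16) + 0.29·log₂(1/0.29) + 0.31·log₂(1/0.31) + 0.24·log₂(1/0.24) = 1.9588 bits.
RT = 400 + 195 × 1.9588 = 781.98 ms.

782 ms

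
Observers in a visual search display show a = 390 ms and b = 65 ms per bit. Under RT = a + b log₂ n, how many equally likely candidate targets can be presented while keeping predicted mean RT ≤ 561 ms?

6

Set 390 + 65·log₂ n ≤ 561 → log₂ n ≤ (561 − 390)/65 = 2.6308.
So n ≤ 2^2.6308 = 6.194; the largest integer n is 6.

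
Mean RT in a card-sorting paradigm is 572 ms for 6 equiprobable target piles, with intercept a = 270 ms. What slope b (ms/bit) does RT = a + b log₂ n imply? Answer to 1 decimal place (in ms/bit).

b = (572 − 270) / log₂(6) = 302 / 2.5850 = 116.830 ms/bit.

116.8 ms/bit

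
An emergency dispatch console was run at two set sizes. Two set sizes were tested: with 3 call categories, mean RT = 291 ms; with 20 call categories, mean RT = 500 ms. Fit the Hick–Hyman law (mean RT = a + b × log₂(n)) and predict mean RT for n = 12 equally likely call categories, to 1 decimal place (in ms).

Fit slope and intercept:
  b = (500 − 291) / (log₂ 20 − log₂ 3) = 209 / (4.3219 − 1.5850) = 76.362 ms/bit
  a = 291 − 76.362 × 1.5850 = 169.969 ms
Then RT(12) = 169.969 + 76.362 × log₂ 12 = 169.969 + 76.362 × 3.5850 ≈ 443.724 ms.

443.7 ms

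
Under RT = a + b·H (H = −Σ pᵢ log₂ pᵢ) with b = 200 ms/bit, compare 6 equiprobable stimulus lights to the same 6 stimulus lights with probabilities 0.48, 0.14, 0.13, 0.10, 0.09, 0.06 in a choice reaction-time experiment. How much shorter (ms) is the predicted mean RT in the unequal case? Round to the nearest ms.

Equiprobable entropy H₀ = log₂ 6 = 2.5850 bits.
Skewed entropy H = −Σ pᵢ log₂ pᵢ = 2.1764 bits.
ΔRT = b·(H₀ − H) = 200 × 0.4086 = 81.71 ms.

82 ms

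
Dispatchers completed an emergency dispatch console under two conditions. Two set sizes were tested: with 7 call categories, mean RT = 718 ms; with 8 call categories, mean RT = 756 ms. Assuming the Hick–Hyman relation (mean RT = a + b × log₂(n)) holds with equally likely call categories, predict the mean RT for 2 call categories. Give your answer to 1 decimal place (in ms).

361.5 ms

RT is linear in log₂ n, so two points fix the line:
  b = (756 − 718) / (log₂ 8 − log₂ 7) = 38 / (3 − 2.8074) = 197.254 ms/bit
  a = 718 − 197.254 × 2.8074 = 164.238 ms
Then RT(2) = 164.238 + 197.254 × log₂ 2 = 164.238 + 197.254 × 1 ≈ 361.492 ms.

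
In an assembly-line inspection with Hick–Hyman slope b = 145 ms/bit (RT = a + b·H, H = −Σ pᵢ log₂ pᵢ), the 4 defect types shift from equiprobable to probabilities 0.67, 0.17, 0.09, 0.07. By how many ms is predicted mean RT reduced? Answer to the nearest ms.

The RT saving is b·ΔH. Equiprobable H₀ = log₂(4) = 2.0000 bits; with the given probabilities H = 1.4029 bits.
b·(H₀ − H) = 145 × (2.0000 − 1.4029) = 86.58 ms.

87 ms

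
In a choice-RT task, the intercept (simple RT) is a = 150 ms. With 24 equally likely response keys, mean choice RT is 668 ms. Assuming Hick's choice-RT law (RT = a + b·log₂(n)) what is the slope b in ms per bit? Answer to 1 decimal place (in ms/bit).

b = (668 − 150) / log₂(24) = 518 / 4.5850 = 112.978 ms/bit.

113.0 ms/bit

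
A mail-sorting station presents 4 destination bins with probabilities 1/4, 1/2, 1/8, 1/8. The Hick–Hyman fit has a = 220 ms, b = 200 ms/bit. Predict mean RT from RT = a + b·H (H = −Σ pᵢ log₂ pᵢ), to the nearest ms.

570 ms

H = −Σ pᵢ log₂ pᵢ = 0.25·2 + 0.5·1 + 0.125·3 + 0.125·3 = 1.750 bits.
RT = 220 + 200 × 1.750 = 570.00 ms.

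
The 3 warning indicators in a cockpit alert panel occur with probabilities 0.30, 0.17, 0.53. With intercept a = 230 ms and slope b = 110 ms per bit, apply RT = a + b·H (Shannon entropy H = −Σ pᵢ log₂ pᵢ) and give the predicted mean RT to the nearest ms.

389 ms

Entropy contributions −pᵢ log₂ pᵢ: 0.5211, 0.4346, 0.4854; sum H = 1.4411 bits.
RT = a + bH = 230 + 110·1.4411 = 388.52 ms.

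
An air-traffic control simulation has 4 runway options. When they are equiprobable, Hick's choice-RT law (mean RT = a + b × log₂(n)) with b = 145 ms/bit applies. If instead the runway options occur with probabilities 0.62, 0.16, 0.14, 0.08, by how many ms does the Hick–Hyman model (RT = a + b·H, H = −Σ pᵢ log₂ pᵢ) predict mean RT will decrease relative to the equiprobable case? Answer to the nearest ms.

67 ms

The RT saving is b·ΔH. Equiprobable H₀ = log₂(4) = 2.0000 bits; with the given probabilities H = 1.5392 bits.
b·(H₀ − H) = 145 × (2.0000 − 1.5392) = 66.81 ms.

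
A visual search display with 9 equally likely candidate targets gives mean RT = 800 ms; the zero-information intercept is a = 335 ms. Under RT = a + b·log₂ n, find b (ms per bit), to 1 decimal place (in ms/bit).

146.7 ms/bit

9 alternatives carry log₂ 9 = 3.1699 bits; the choice cost is 800 − 335 = 465 ms, so b = 465/3.1699 = 146.691 ms/bit.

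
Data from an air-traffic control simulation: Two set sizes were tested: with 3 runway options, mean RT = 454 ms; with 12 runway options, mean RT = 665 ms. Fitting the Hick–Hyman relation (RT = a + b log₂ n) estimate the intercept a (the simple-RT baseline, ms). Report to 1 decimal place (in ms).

The slope on a log₂ axis is (665 − 454) / (3.5850 − 1.5850) = 105.500 ms/bit.
a = RT₁ − b·log₂ n₁ = 454 − 105.500 × 1.5850 = 286.786 ms.

286.8 ms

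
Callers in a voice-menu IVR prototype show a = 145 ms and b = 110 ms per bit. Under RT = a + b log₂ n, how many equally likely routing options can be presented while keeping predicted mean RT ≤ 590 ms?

16

Set 145 + 110·log₂ n ≤ 590 → log₂ n ≤ (590 − 145)/110 = 4.0455.
So n ≤ 2^4.0455 = 16.512; the largest integer n is 16.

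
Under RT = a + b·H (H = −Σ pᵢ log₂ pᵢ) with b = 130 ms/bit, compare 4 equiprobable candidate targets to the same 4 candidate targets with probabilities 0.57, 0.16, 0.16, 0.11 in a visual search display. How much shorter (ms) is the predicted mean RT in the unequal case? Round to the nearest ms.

44 ms

Equiprobable entropy H₀ = log₂ 4 = 2.0000 bits.
Skewed entropy H = −Σ pᵢ log₂ pᵢ = 1.6586 bits.
ΔRT = b·(H₀ − H) = 130 × 0.3414 = 44.39 ms.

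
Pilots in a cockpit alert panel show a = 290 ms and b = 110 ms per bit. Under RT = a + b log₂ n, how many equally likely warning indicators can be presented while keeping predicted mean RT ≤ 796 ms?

110·log₂ n ≤ 796 − 290 = 506, giving log₂ n ≤ 4.6000 and n ≤ 24.251. The largest whole number is 24.

24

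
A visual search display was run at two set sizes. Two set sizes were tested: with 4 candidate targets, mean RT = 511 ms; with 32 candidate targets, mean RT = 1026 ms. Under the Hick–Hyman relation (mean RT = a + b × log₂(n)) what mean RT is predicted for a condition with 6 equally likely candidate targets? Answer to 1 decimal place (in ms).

RT is linear in log₂ n, so two points fix the line:
  b = (1026 − 511) / (log₂ 32 − log₂ 4) = 515 / (5 − 2) = 171.667 ms/bit
  a = 511 − 171.667 × 2 = 167.667 ms
Then RT(6) = 167.667 + 171.667 × log₂ 6 = 167.667 + 171.667 × 2.5850 ≈ 611.419 ms.

611.4 ms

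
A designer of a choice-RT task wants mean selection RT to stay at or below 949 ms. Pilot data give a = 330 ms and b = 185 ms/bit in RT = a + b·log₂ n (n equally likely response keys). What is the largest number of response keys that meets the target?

10

Set 330 + 185·log₂ n ≤ 949 → log₂ n ≤ (949 − 330)/185 = 3.3459.
So n ≤ 2^3.3459 = 10.168; the largest integer n is 10.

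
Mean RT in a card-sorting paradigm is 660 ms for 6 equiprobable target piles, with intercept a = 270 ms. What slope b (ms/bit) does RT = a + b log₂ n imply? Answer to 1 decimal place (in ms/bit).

150.9 ms/bit

6 alternatives carry log₂ 6 = 2.5850 bits; the choice cost is 660 − 270 = 390 ms, so b = 390/2.5850 = 150.873 ms/bit.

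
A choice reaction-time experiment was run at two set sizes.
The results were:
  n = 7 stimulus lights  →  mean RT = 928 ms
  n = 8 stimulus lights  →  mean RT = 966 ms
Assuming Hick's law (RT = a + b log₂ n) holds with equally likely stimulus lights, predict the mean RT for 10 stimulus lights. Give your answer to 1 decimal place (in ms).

1029.5 ms

Fit slope and intercept:
  b = (966 − 928) / (log₂ 8 − log₂ 7) = 38 / (3 − 2.8074) = 197.254 ms/bit
  a = 928 − 197.254 × 2.8074 = 374.238 ms
Then RT(10) = 374.238 + 197.254 × log₂ 10 = 374.238 + 197.254 × 3.3219 ≈ 1029.502 ms.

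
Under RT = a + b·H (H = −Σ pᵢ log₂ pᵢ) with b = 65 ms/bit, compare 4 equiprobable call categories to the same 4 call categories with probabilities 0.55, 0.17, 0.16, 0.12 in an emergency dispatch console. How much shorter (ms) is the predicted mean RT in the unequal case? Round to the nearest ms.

20 ms

Equiprobable entropy H₀ = log₂ 4 = 2.0000 bits.
Skewed entropy H = −Σ pᵢ log₂ pᵢ = 1.6990 bits.
ΔRT = b·(H₀ − H) = 65 × 0.3010 = 19.56 ms.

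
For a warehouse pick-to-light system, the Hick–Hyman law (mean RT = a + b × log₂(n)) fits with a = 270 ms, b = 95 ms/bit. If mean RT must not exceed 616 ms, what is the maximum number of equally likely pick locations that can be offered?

12

Information budget: (616 − 270)/95 = 3.6421 bits, so n ≤ 2^3.6421 = 12.485 → at most 12.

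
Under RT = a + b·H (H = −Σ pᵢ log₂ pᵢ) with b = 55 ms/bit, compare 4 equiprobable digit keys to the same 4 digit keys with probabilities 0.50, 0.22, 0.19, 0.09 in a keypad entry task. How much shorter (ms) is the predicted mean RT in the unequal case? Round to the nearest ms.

14 ms

The RT saving is b·ΔH. Equiprobable H₀ = log₂(4) = 2.0000 bits; with the given probabilities H = 1.7485 bits.
b·(H₀ − H) = 55 × (2.0000 − 1.7485) = 13.84 ms.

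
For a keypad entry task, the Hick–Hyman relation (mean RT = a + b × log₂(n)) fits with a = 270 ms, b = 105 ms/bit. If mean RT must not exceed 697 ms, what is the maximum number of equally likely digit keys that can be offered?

16

105·log₂ n ≤ 697 − 270 = 427, giving log₂ n ≤ 4.0667 and n ≤ 16.757. The largest whole number is 16.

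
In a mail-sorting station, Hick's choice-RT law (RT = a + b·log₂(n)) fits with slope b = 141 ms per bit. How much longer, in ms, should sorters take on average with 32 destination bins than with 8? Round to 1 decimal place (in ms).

282.0 ms

The intercept a cancels: ΔRT = b·(log₂ n₂ − log₂ n₁) = b·log₂(n₂/n₁).
log₂(32) − log₂(8) = log₂(32/8) = log₂(4) = 2.
ΔRT = 141 × 2.0000 = 282.000 ms.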